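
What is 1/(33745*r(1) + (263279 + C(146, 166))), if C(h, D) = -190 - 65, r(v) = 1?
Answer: 1/296769 ≈ 3.3696e-6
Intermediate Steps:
C(h, D) = -255
1/(33745*r(1) + (263279 + C(146, 166))) = 1/(33745*1 + (263279 - 255)) = 1/(33745 + 263024) = 1/296769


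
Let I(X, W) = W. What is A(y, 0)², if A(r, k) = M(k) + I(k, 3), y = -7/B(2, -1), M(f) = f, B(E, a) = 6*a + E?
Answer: 9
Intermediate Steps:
B(E, a) = E + 6*a
y = 7/4 (y = -7/(2 + 6*(-1)) = -7/(2 - 6) = -7/(-4) = -7*(-¼) = 7/4 ≈ 1.7500)
A(r, k) = 3 + k (A(r, k) = k + 3 = 3 + k)
A(y, 0)² = (3 + 0)² = 3² = 9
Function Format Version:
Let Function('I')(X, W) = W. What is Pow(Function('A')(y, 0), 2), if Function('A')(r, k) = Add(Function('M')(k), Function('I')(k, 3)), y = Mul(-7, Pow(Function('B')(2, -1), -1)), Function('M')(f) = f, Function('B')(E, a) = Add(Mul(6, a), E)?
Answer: 9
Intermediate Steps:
Function('B')(E, a) = Add(E, Mul(6, a))
y = Rational(7, 4) (y = Mul(-7, Pow(Add(2, Mul(6, -1)), -1)) = Mul(-7, Pow(Add(2, -6), -1)) = Mul(-7, Pow(-4, -1)) = Mul(-7, Rational(-1, 4)) = Rational(7, 4) ≈ 1.7500)
Function('A')(r, k) = Add(3, k) (Function('A')(r, k) = Add(k, 3) = Add(3, k))
Pow(Function('A')(y, 0), 2) = Pow(Add(3, 0), 2) = Pow(3, 2) = 9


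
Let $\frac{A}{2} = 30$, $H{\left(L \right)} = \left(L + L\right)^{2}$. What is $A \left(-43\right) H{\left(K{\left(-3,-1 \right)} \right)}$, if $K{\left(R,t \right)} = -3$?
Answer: $-92880$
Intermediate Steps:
$H{\left(L \right)} = 4 L^{2}$ ($H{\left(L \right)} = \left(2 L\right)^{2} = 4 L^{2}$)
$A = 60$ ($A = 2 \cdot 30 = 60$)
$A \left(-43\right) H{\left(K{\left(-3,-1 \right)} \right)} = 60 \left(-43\right) 4 \left(-3\right)^{2} = - 2580 \cdot 4 \cdot 9 = \left(-2580\right) 36 = -92880$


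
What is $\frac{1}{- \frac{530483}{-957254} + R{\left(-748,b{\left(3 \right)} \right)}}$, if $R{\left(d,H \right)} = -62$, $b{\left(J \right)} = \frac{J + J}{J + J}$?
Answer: $- \frac{957254}{58819265} \approx -0.016275$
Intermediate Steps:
$b{\left(J \right)} = 1$ ($b{\left(J \right)} = \frac{2 J}{2 J} = 2 J \frac{1}{2 J} = 1$)
$\frac{1}{- \frac{530483}{-957254} + R{\left(-748,b{\left(3 \right)} \right)}} = \frac{1}{- \frac{530483}{-957254} - 62} = \frac{1}{\left(-530483\right) \left(- \frac{1}{957254}\right) - 62} = \frac{1}{\frac{530483}{957254} - 62} = \frac{1}{- \frac{58819265}{957254}} = - \frac{957254}{58819265}$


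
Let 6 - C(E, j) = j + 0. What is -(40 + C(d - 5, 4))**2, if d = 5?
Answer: -1764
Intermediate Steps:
C(E, j) = 6 - j (C(E, j) = 6 - (j + 0) = 6 - j)
-(40 + C(d - 5, 4))**2 = -(40 + (6 - 1*4))**2 = -(40 + (6 - 4))**2 = -(40 + 2)**2 = -1*42**2 = -1*1764 = -1764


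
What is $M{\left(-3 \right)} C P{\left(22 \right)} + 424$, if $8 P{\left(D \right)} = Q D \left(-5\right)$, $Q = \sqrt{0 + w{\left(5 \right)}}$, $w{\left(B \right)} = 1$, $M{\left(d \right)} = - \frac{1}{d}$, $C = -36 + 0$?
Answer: $589$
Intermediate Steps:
$C = -36$
$Q = 1$ ($Q = \sqrt{0 + 1} = \sqrt{1} = 1$)
$P{\left(D \right)} = - \frac{5 D}{8}$ ($P{\left(D \right)} = \frac{1 D \left(-5\right)}{8} = \frac{D \left(-5\right)}{8} = \frac{\left(-5\right) D}{8} = - \frac{5 D}{8}$)
$M{\left(-3 \right)} C P{\left(22 \right)} + 424 = - \frac{1}{-3} \left(-36\right) \left(\left(- \frac{5}{8}\right) 22\right) + 424 = \left(-1\right) \left(- \frac{1}{3}\right) \left(-36\right) \left(- \frac{55}{4}\right) + 424 = \frac{1}{3} \left(-36\right) \left(- \frac{55}{4}\right) + 424 = \left(-12\right) \left(- \frac{55}{4}\right) + 424 = 165 + 424 = 589$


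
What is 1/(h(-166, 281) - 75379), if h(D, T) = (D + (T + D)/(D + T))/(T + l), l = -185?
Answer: -32/2412183 ≈ -1.3266e-5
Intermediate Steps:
h(D, T) = (1 + D)/(-185 + T) (h(D, T) = (D + (T + D)/(D + T))/(T - 185) = (D + (D + T)/(D + T))/(-185 + T) = (D + 1)/(-185 + T) = (1 + D)/(-185 + T))
1/(h(-166, 281) - 75379) = 1/((1 - 166)/(-185 + 281) - 75379) = 1/(-165/96 - 75379) = 1/((1/96)*(-165) - 75379) = 1/(-55/32 - 75379) = 1/(-2412183/32) = -32/2412183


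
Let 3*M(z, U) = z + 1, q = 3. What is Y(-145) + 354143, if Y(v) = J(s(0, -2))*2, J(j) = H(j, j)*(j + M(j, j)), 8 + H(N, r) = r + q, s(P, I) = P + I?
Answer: 1062527/3 ≈ 3.5418e+5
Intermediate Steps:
s(P, I) = I + P
M(z, U) = ⅓ + z/3 (M(z, U) = (z + 1)/3 = (1 + z)/3 = ⅓ + z/3)
H(N, r) = -5 + r (H(N, r) = -8 + (r + 3) = -8 + (3 + r) = -5 + r)
J(j) = (-5 + j)*(⅓ + 4*j/3) (J(j) = (-5 + j)*(j + (⅓ + j/3)) = (-5 + j)*(⅓ + 4*j/3))
Y(v) = 98/3 (Y(v) = ((1 + 4*(-2 + 0))*(-5 + (-2 + 0))/3)*2 = ((1 + 4*(-2))*(-5 - 2)/3)*2 = ((⅓)*(1 - 8)*(-7))*2 = ((⅓)*(-7)*(-7))*2 = (49/3)*2 = 98/3)
Y(-145) + 354143 = 98/3 + 354143 = 1062527/3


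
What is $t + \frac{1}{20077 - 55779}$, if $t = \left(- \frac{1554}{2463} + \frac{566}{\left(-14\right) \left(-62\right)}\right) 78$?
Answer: $\frac{10485820561}{6360561214} \approx 1.6486$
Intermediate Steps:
$t = \frac{293709}{178157}$ ($t = \left(\left(-1554\right) \frac{1}{2463} + \frac{566}{868}\right) 78 = \left(- \frac{518}{821} + 566 \cdot \frac{1}{868}\right) 78 = \left(- \frac{518}{821} + \frac{283}{434}\right) 78 = \frac{7531}{356314} \cdot 78 = \frac{293709}{178157} \approx 1.6486$)
$t + \frac{1}{20077 - 55779} = \frac{293709}{178157} + \frac{1}{20077 - 55779} = \frac{293709}{178157} + \frac{1}{-35702} = \frac{293709}{178157} - \frac{1}{35702} = \frac{10485820561}{6360561214}$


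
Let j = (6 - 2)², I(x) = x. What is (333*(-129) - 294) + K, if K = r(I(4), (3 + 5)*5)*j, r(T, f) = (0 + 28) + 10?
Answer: -42643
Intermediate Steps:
r(T, f) = 38 (r(T, f) = 28 + 10 = 38)
j = 16 (j = 4² = 16)
K = 608 (K = 38*16 = 608)
(333*(-129) - 294) + K = (333*(-129) - 294) + 608 = (-42957 - 294) + 608 = -43251 + 608 = -42643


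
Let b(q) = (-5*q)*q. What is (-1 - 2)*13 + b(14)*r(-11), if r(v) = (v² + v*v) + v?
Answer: -226419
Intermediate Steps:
r(v) = v + 2*v² (r(v) = (v² + v²) + v = 2*v² + v = v + 2*v²)
b(q) = -5*q²
(-1 - 2)*13 + b(14)*r(-11) = (-1 - 2)*13 + (-5*14²)*(-11*(1 + 2*(-11))) = -3*13 + (-5*196)*(-11*(1 - 22)) = -39 - (-10780)*(-21) = -39 - 980*231 = -39 - 226380 = -226419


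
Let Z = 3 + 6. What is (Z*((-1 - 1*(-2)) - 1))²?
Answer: 0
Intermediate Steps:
Z = 9
(Z*((-1 - 1*(-2)) - 1))² = (9*((-1 - 1*(-2)) - 1))² = (9*((-1 + 2) - 1))² = (9*(1 - 1))² = (9*0)² = 0² = 0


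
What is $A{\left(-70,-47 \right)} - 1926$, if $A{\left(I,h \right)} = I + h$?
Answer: $-2043$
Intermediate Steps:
$A{\left(-70,-47 \right)} - 1926 = \left(-70 - 47\right) - 1926 = -117 - 1926 = -2043$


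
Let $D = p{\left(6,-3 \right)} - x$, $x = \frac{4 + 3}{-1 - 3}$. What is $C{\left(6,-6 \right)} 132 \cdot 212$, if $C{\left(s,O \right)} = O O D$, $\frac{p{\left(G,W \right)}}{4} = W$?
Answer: $-10326096$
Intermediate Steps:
$p{\left(G,W \right)} = 4 W$
$x = - \frac{7}{4}$ ($x = \frac{7}{-4} = 7 \left(- \frac{1}{4}\right) = - \frac{7}{4} \approx -1.75$)
$D = - \frac{41}{4}$ ($D = 4 \left(-3\right) - - \frac{7}{4} = -12 + \frac{7}{4} = - \frac{41}{4} \approx -10.25$)
$C{\left(s,O \right)} = - \frac{41 O^{2}}{4}$ ($C{\left(s,O \right)} = O O \left(- \frac{41}{4}\right) = O^{2} \left(- \frac{41}{4}\right) = - \frac{41 O^{2}}{4}$)
$C{\left(6,-6 \right)} 132 \cdot 212 = - \frac{41 \left(-6\right)^{2}}{4} \cdot 132 \cdot 212 = \left(- \frac{41}{4}\right) 36 \cdot 132 \cdot 212 = \left(-369\right) 132 \cdot 212 = \left(-48708\right) 212 = -10326096$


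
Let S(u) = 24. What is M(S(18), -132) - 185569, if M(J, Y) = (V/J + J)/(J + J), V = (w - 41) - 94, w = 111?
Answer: -8907289/48 ≈ -1.8557e+5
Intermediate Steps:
V = -24 (V = (111 - 41) - 94 = 70 - 94 = -24)
M(J, Y) = (J - 24/J)/(2*J) (M(J, Y) = (-24/J + J)/(J + J) = (J - 24/J)/((2*J)) = (J - 24/J)*(1/(2*J)) = (J - 24/J)/(2*J))
M(S(18), -132) - 185569 = (½ - 12/24²) - 185569 = (½ - 12*1/576) - 185569 = (½ - 1/48) - 185569 = 23/48 - 185569 = -8907289/48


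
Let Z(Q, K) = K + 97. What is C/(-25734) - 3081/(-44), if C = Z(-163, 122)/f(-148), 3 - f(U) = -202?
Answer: 2708952239/38686780 ≈ 70.023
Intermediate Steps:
f(U) = 205 (f(U) = 3 - 1*(-202) = 3 + 202 = 205)
Z(Q, K) = 97 + K
C = 219/205 (C = (97 + 122)/205 = 219*(1/205) = 219/205 ≈ 1.0683)
C/(-25734) - 3081/(-44) = (219/205)/(-25734) - 3081/(-44) = (219/205)*(-1/25734) - 3081*(-1/44) = -73/1758490 + 3081/44 = 2708952239/38686780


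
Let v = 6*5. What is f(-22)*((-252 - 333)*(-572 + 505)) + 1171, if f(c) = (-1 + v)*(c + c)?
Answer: -50011649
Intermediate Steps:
v = 30
f(c) = 58*c (f(c) = (-1 + 30)*(c + c) = 29*(2*c) = 58*c)
f(-22)*((-252 - 333)*(-572 + 505)) + 1171 = (58*(-22))*((-252 - 333)*(-572 + 505)) + 1171 = -(-746460)*(-67) + 1171 = -1276*39195 + 1171 = -50012820 + 1171 = -50011649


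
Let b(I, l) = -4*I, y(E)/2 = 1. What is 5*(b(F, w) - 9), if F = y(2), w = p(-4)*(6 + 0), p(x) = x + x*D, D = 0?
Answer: -85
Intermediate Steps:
y(E) = 2 (y(E) = 2*1 = 2)
p(x) = x (p(x) = x + x*0 = x + 0 = x)
w = -24 (w = -4*(6 + 0) = -4*6 = -24)
F = 2
5*(b(F, w) - 9) = 5*(-4*2 - 9) = 5*(-8 - 9) = 5*(-17) = -85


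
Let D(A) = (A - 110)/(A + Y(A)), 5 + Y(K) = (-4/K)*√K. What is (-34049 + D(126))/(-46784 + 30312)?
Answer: 31405824407/15193361000 - 12*√14/1899170125 ≈ 2.0671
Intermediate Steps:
Y(K) = -5 - 4/√K (Y(K) = -5 + (-4/K)*√K = -5 - 4/√K)
D(A) = (-110 + A)/(-5 + A - 4/√A) (D(A) = (A - 110)/(A + (-5 - 4/√A)) = (-110 + A)/(-5 + A - 4/√A))
(-34049 + D(126))/(-46784 + 30312) = (-34049 + √126*(110 - 1*126)/(4 + √126*(5 - 1*126)))/(-46784 + 30312) = (-34049 + (3*√14)*(110 - 126)/(4 + (3*√14)*(5 - 126)))/(-16472) = (-34049 + (3*√14)*(-16)/(4 + (3*√14)*(-121)))*(-1/16472) = (-34049 + (3*√14)*(-16)/(4 - 363*√14))*(-1/16472) = (-34049 - 48*√14/(4 - 363*√14))*(-1/16472) = 34049/16472 + 6*√14/(2059*(4 - 363*√14))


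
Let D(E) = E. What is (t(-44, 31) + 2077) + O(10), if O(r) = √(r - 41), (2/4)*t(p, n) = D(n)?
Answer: 2139 + I*√31 ≈ 2139.0 + 5.5678*I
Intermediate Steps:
t(p, n) = 2*n
O(r) = √(-41 + r)
(t(-44, 31) + 2077) + O(10) = (2*31 + 2077) + √(-41 + 10) = (62 + 2077) + √(-31) = 2139 + I*√31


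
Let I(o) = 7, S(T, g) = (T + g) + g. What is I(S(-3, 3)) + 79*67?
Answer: 5300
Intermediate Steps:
S(T, g) = T + 2*g
I(S(-3, 3)) + 79*67 = 7 + 79*67 = 7 + 5293 = 5300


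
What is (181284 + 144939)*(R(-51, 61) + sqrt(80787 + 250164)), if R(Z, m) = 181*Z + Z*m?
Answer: -4026244266 + 326223*sqrt(330951) ≈ -3.8386e+9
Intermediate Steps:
(181284 + 144939)*(R(-51, 61) + sqrt(80787 + 250164)) = (181284 + 144939)*(-51*(181 + 61) + sqrt(80787 + 250164)) = 326223*(-51*242 + sqrt(330951)) = 326223*(-12342 + sqrt(330951)) = -4026244266 + 326223*sqrt(330951)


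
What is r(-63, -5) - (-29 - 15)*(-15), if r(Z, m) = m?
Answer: -665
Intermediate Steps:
r(-63, -5) - (-29 - 15)*(-15) = -5 - (-29 - 15)*(-15) = -5 - (-44)*(-15) = -5 - 1*660 = -5 - 660 = -665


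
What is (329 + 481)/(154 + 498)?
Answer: 405/326 ≈ 1.2423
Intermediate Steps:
(329 + 481)/(154 + 498) = 810/652 = (1/652)*810 = 405/326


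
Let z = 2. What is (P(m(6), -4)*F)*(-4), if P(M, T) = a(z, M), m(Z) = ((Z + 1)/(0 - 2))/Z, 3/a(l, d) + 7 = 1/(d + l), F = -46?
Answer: -9384/107 ≈ -87.701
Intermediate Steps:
a(l, d) = 3/(-7 + 1/(d + l))
m(Z) = (-1/2 - Z/2)/Z (m(Z) = ((1 + Z)/(-2))/Z = ((1 + Z)*(-1/2))/Z = (-1/2 - Z/2)/Z)
P(M, T) = 3*(-2 - M)/(13 + 7*M) (P(M, T) = 3*(-M - 1*2)/(-1 + 7*M + 7*2) = 3*(-M - 2)/(-1 + 7*M + 14) = 3*(-2 - M)/(13 + 7*M))
(P(m(6), -4)*F)*(-4) = ((3*(-2 - (-1 - 1*6)/(2*6))/(13 + 7*((1/2)*(-1 - 1*6)/6)))*(-46))*(-4) = ((3*(-2 - (-1 - 6)/(2*6))/(13 + 7*((1/2)*(1/6)*(-1 - 6))))*(-46))*(-4) = ((3*(-2 - (-7)/(2*6))/(13 + 7*((1/2)*(1/6)*(-7))))*(-46))*(-4) = ((3*(-2 - 1*(-7/12))/(13 + 7*(-7/12)))*(-46))*(-4) = ((3*(-2 + 7/12)/(13 - 49/12))*(-46))*(-4) = ((3*(-17/12)/(107/12))*(-46))*(-4) = ((3*(12/107)*(-17/12))*(-46))*(-4) = -51/107*(-46)*(-4) = (2346/107)*(-4) = -9384/107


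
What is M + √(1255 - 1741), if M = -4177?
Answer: -4177 + 9*I*√6 ≈ -4177.0 + 22.045*I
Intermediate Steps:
M + √(1255 - 1741) = -4177 + √(1255 - 1741) = -4177 + √(-486) = -4177 + 9*I*√6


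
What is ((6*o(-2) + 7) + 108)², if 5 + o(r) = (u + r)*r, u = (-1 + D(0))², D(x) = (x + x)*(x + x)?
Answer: 9409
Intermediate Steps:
D(x) = 4*x² (D(x) = (2*x)*(2*x) = 4*x²)
u = 1 (u = (-1 + 4*0²)² = (-1 + 4*0)² = (-1 + 0)² = (-1)² = 1)
o(r) = -5 + r*(1 + r) (o(r) = -5 + (1 + r)*r = -5 + r*(1 + r))
((6*o(-2) + 7) + 108)² = ((6*(-5 - 2 + (-2)²) + 7) + 108)² = ((6*(-5 - 2 + 4) + 7) + 108)² = ((6*(-3) + 7) + 108)² = ((-18 + 7) + 108)² = (-11 + 108)² = 97² = 9409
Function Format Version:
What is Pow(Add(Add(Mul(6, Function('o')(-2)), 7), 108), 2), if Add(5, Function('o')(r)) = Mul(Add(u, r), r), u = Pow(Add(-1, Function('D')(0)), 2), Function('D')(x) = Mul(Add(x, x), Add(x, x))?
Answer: 9409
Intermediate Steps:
Function('D')(x) = Mul(4, Pow(x, 2)) (Function('D')(x) = Mul(Mul(2, x), Mul(2, x)) = Mul(4, Pow(x, 2)))
u = 1 (u = Pow(Add(-1, Mul(4, Pow(0, 2))), 2) = Pow(Add(-1, Mul(4, 0)), 2) = Pow(Add(-1, 0), 2) = Pow(-1, 2) = 1)
Function('o')(r) = Add(-5, Mul(r, Add(1, r))) (Function('o')(r) = Add(-5, Mul(Add(1, r), r)) = Add(-5, Mul(r, Add(1, r))))
Pow(Add(Add(Mul(6, Function('o')(-2)), 7), 108), 2) = Pow(Add(Add(Mul(6, Add(-5, -2, Pow(-2, 2))), 7), 108), 2) = Pow(Add(Add(Mul(6, Add(-5, -2, 4)), 7), 108), 2) = Pow(Add(Add(Mul(6, -3), 7), 108), 2) = Pow(Add(Add(-18, 7), 108), 2) = Pow(Add(-11, 108), 2) = Pow(97, 2) = 9409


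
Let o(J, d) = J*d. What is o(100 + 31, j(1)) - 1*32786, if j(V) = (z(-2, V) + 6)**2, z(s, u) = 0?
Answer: -28070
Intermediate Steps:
j(V) = 36 (j(V) = (0 + 6)**2 = 6**2 = 36)
o(100 + 31, j(1)) - 1*32786 = (100 + 31)*36 - 1*32786 = 131*36 - 32786 = 4716 - 32786 = -28070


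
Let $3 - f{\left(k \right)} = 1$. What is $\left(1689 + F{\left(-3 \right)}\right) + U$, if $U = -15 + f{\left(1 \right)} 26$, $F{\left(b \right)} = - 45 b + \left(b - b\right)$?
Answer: $1861$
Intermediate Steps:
$f{\left(k \right)} = 2$ ($f{\left(k \right)} = 3 - 1 = 2$)
$F{\left(b \right)} = - 45 b$ ($F{\left(b \right)} = - 45 b + 0 = - 45 b$)
$U = 37$ ($U = -15 + 2 \cdot 26 = -15 + 52 = 37$)
$\left(1689 + F{\left(-3 \right)}\right) + U = \left(1689 - -135\right) + 37 = \left(1689 + 135\right) + 37 = 1824 + 37 = 1861$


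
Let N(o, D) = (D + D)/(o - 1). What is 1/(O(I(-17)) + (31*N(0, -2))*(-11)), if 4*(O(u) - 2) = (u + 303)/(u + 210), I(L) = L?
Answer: -386/525589 ≈ -0.00073441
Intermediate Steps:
N(o, D) = 2*D/(-1 + o) (N(o, D) = (2*D)/(-1 + o) = 2*D/(-1 + o))
O(u) = 2 + (303 + u)/(4*(210 + u)) (O(u) = 2 + ((u + 303)/(u + 210))/4 = 2 + ((303 + u)/(210 + u))/4 = 2 + (303 + u)/(4*(210 + u)))
1/(O(I(-17)) + (31*N(0, -2))*(-11)) = 1/(3*(661 + 3*(-17))/(4*(210 - 17)) + (31*(2*(-2)/(-1 + 0)))*(-11)) = 1/((¾)*(661 - 51)/193 + (31*(2*(-2)/(-1)))*(-11)) = 1/((¾)*(1/193)*610 + (31*(2*(-2)*(-1)))*(-11)) = 1/(915/386 + (31*4)*(-11)) = 1/(915/386 + 124*(-11)) = 1/(915/386 - 1364) = 1/(-525589/386) = -386/525589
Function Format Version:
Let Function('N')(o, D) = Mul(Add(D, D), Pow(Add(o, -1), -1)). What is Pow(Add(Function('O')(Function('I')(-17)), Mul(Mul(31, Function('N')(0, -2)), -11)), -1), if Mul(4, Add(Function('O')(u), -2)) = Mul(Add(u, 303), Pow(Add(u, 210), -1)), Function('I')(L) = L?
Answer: Rational(-386, 525589) ≈ -0.00073441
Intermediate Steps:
Function('N')(o, D) = Mul(2, D, Pow(Add(-1, o), -1)) (Function('N')(o, D) = Mul(Mul(2, D), Pow(Add(-1, o), -1)) = Mul(2, D, Pow(Add(-1, o), -1)))
Function('O')(u) = Add(2, Mul(Rational(1, 4), Pow(Add(210, u), -1), Add(303, u))) (Function('O')(u) = Add(2, Mul(Rational(1, 4), Mul(Add(u, 303), Pow(Add(u, 210), -1)))) = Add(2, Mul(Rational(1, 4), Mul(Add(303, u), Pow(Add(210, u), -1)))) = Add(2, Mul(Rational(1, 4), Mul(Pow(Add(210, u), -1), Add(303, u)))) = Add(2, Mul(Rational(1, 4), Pow(Add(210, u), -1), Add(303, u))))
Pow(Add(Function('O')(Function('I')(-17)), Mul(Mul(31, Function('N')(0, -2)), -11)), -1) = Pow(Add(Mul(Rational(3, 4), Pow(Add(210, -17), -1), Add(661, Mul(3, -17))), Mul(Mul(31, Mul(2, -2, Pow(Add(-1, 0), -1))), -11)), -1) = Pow(Add(Mul(Rational(3, 4), Pow(193, -1), Add(661, -51)), Mul(Mul(31, Mul(2, -2, Pow(-1, -1))), -11)), -1) = Pow(Add(Mul(Rational(3, 4), Rational(1, 193), 610), Mul(Mul(31, Mul(2, -2, -1)), -11)), -1) = Pow(Add(Rational(915, 386), Mul(Mul(31, 4), -11)), -1) = Pow(Add(Rational(915, 386), Mul(124, -11)), -1) = Pow(Add(Rational(915, 386), -1364), -1) = Pow(Rational(-525589, 386), -1) = Rational(-386, 525589)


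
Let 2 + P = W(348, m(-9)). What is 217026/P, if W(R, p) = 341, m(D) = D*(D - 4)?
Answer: 72342/113 ≈ 640.19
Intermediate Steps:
m(D) = D*(-4 + D)
P = 339 (P = -2 + 341 = 339)
217026/P = 217026/339 = 217026*(1/339) = 72342/113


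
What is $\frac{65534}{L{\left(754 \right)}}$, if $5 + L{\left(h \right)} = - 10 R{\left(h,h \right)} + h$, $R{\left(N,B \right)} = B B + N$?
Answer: $- \frac{65534}{5691951} \approx -0.011513$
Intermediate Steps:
$R{\left(N,B \right)} = N + B^{2}$ ($R{\left(N,B \right)} = B^{2} + N = N + B^{2}$)
$L{\left(h \right)} = -5 - 10 h^{2} - 9 h$ ($L{\left(h \right)} = -5 + \left(- 10 \left(h + h^{2}\right) + h\right) = -5 - \left(9 h + 10 h^{2}\right) = -5 - 10 h^{2} - 9 h$)
$\frac{65534}{L{\left(754 \right)}} = \frac{65534}{-5 - 10 \cdot 754^{2} - 6786} = \frac{65534}{-5 - 5685160 - 6786} = \frac{65534}{-5691951} = 65534 \left(- \frac{1}{5691951}\right) = - \frac{65534}{5691951}$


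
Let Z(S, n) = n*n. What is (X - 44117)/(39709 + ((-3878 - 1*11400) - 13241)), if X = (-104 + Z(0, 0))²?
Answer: -33301/11190 ≈ -2.9760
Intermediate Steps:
Z(S, n) = n²
X = 10816 (X = (-104 + 0²)² = (-104 + 0)² = (-104)² = 10816)
(X - 44117)/(39709 + ((-3878 - 1*11400) - 13241)) = (10816 - 44117)/(39709 + ((-3878 - 1*11400) - 13241)) = -33301/(39709 + ((-3878 - 11400) - 13241)) = -33301/(39709 + (-15278 - 13241)) = -33301/(39709 - 28519) = -33301/11190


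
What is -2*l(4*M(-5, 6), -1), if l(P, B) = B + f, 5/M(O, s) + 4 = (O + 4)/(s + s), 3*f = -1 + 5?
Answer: -⅔ ≈ -0.66667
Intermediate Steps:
f = 4/3 (f = (-1 + 5)/3 = (⅓)*4 = 4/3 ≈ 1.3333)
M(O, s) = 5/(-4 + (4 + O)/(2*s)) (M(O, s) = 5/(-4 + (O + 4)/(s + s)) = 5/(-4 + (4 + O)/((2*s))) = 5/(-4 + (4 + O)*(1/(2*s))) = 5/(-4 + (4 + O)/(2*s)))
l(P, B) = 4/3 + B (l(P, B) = B + 4/3 = 4/3 + B)
-2*l(4*M(-5, 6), -1) = -2*(4/3 - 1) = -2*⅓ = -⅔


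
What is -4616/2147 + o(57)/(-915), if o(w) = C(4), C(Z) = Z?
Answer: -4232228/1964505 ≈ -2.1543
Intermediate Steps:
o(w) = 4
-4616/2147 + o(57)/(-915) = -4616/2147 + 4/(-915) = -4616*1/2147 + 4*(-1/915) = -4616/2147 - 4/915 = -4232228/1964505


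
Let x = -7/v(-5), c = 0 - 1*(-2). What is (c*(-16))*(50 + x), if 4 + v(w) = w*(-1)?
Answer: -1376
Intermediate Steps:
c = 2 (c = 0 + 2 = 2)
v(w) = -4 - w (v(w) = -4 + w*(-1) = -4 - w)
x = -7 (x = -7/(-4 - 1*(-5)) = -7/(-4 + 5) = -7/1 = -7*1 = -7)
(c*(-16))*(50 + x) = (2*(-16))*(50 - 7) = -32*43 = -1376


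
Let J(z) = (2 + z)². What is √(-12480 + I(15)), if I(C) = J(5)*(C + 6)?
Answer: I*√11451 ≈ 107.01*I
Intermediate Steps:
I(C) = 294 + 49*C (I(C) = (2 + 5)²*(C + 6) = 7²*(6 + C) = 49*(6 + C) = 294 + 49*C)
√(-12480 + I(15)) = √(-12480 + (294 + 49*15)) = √(-12480 + (294 + 735)) = √(-12480 + 1029) = √(-11451) = I*√11451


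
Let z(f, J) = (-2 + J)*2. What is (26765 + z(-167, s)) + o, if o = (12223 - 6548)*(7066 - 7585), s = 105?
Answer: -2918354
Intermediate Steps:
z(f, J) = -4 + 2*J
o = -2945325 (o = 5675*(-519) = -2945325)
(26765 + z(-167, s)) + o = (26765 + (-4 + 2*105)) - 2945325 = (26765 + (-4 + 210)) - 2945325 = (26765 + 206) - 2945325 = 26971 - 2945325 = -2918354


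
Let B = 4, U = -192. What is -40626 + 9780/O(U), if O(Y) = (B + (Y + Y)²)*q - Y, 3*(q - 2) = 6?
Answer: -5992657563/147508 ≈ -40626.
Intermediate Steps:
q = 4 (q = 2 + (⅓)*6 = 2 + 2 = 4)
O(Y) = 16 - Y + 16*Y² (O(Y) = (4 + (Y + Y)²)*4 - Y = (4 + (2*Y)²)*4 - Y = (4 + 4*Y²)*4 - Y = (16 + 16*Y²) - Y = 16 - Y + 16*Y²)
-40626 + 9780/O(U) = -40626 + 9780/(16 - 1*(-192) + 16*(-192)²) = -40626 + 9780/(16 + 192 + 16*36864) = -40626 + 9780/(16 + 192 + 589824) = -40626 + 9780/590032 = -40626 + 9780*(1/590032) = -40626 + 2445/147508 = -5992657563/147508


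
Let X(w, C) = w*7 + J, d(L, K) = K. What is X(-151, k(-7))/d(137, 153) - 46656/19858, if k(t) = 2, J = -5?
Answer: -1568198/168793 ≈ -9.2906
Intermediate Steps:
X(w, C) = -5 + 7*w (X(w, C) = w*7 - 5 = 7*w - 5 = -5 + 7*w)
X(-151, k(-7))/d(137, 153) - 46656/19858 = (-5 + 7*(-151))/153 - 46656/19858 = (-5 - 1057)*(1/153) - 46656*1/19858 = -1062*1/153 - 23328/9929 = -118/17 - 23328/9929 = -1568198/168793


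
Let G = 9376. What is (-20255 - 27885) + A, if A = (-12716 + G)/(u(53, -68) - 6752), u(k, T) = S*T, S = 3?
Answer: -83714625/1739 ≈ -48140.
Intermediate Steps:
u(k, T) = 3*T
A = 835/1739 (A = (-12716 + 9376)/(3*(-68) - 6752) = -3340/(-204 - 6752) = -3340/(-6956) = -3340*(-1/6956) = 835/1739 ≈ 0.48016)
(-20255 - 27885) + A = (-20255 - 27885) + 835/1739 = -48140 + 835/1739 = -83714625/1739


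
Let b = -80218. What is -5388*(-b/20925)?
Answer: -144071528/6975 ≈ -20655.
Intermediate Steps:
-5388*(-b/20925) = -5388/((-20925/(-80218))) = -5388/((-20925*(-1/80218))) = -5388/20925/80218 = -5388*80218/20925 = -144071528/6975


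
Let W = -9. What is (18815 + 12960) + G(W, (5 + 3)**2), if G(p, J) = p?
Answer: 31766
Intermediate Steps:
(18815 + 12960) + G(W, (5 + 3)**2) = (18815 + 12960) - 9 = 31775 - 9 = 31766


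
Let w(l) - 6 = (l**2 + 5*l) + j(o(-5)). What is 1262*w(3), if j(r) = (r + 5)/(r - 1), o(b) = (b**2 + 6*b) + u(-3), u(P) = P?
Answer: 114842/3 ≈ 38281.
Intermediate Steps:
o(b) = -3 + b**2 + 6*b (o(b) = (b**2 + 6*b) - 3 = -3 + b**2 + 6*b)
j(r) = (5 + r)/(-1 + r)
w(l) = 19/3 + l**2 + 5*l (w(l) = 6 + ((l**2 + 5*l) + (5 + (-3 + (-5)**2 + 6*(-5)))/(-1 + (-3 + (-5)**2 + 6*(-5)))) = 6 + ((l**2 + 5*l) + (5 + (-3 + 25 - 30))/(-1 + (-3 + 25 - 30))) = 6 + ((l**2 + 5*l) + (5 - 8)/(-1 - 8)) = 6 + ((l**2 + 5*l) - 3/(-9)) = 6 + ((l**2 + 5*l) - 1/9*(-3)) = 6 + ((l**2 + 5*l) + 1/3) = 6 + (1/3 + l**2 + 5*l) = 19/3 + l**2 + 5*l)
1262*w(3) = 1262*(19/3 + 3**2 + 5*3) = 1262*(19/3 + 9 + 15) = 1262*(91/3) = 114842/3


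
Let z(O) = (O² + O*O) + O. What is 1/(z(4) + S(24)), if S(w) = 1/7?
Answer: 7/253 ≈ 0.027668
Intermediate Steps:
z(O) = O + 2*O² (z(O) = (O² + O²) + O = 2*O² + O = O + 2*O²)
S(w) = ⅐
1/(z(4) + S(24)) = 1/(4*(1 + 2*4) + ⅐) = 1/(4*(1 + 8) + ⅐) = 1/(4*9 + ⅐) = 1/(36 + ⅐) = 1/(253/7) = 7/253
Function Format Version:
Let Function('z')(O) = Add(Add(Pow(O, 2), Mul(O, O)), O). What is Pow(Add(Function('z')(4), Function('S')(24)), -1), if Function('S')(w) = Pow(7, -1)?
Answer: Rational(7, 253) ≈ 0.027668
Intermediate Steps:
Function('z')(O) = Add(O, Mul(2, Pow(O, 2))) (Function('z')(O) = Add(Add(Pow(O, 2), Pow(O, 2)), O) = Add(Mul(2, Pow(O, 2)), O) = Add(O, Mul(2, Pow(O, 2))))
Function('S')(w) = Rational(1, 7)
Pow(Add(Function('z')(4), Function('S')(24)), -1) = Pow(Add(Mul(4, Add(1, Mul(2, 4))), Rational(1, 7)), -1) = Pow(Add(Mul(4, Add(1, 8)), Rational(1, 7)), -1) = Pow(Add(Mul(4, 9), Rational(1, 7)), -1) = Pow(Add(36, Rational(1, 7)), -1) = Pow(Rational(253, 7), -1) = Rational(7, 253)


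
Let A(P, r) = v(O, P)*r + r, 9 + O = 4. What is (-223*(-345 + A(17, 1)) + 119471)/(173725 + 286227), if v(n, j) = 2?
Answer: 195737/459952 ≈ 0.42556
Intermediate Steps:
O = -5 (O = -9 + 4 = -5)
A(P, r) = 3*r (A(P, r) = 2*r + r = 3*r)
(-223*(-345 + A(17, 1)) + 119471)/(173725 + 286227) = (-223*(-345 + 3*1) + 119471)/(173725 + 286227) = (-223*(-345 + 3) + 119471)/459952 = (-223*(-342) + 119471)*(1/459952) = (76266 + 119471)*(1/459952) = 195737*(1/459952) = 195737/459952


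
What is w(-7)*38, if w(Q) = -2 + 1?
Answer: -38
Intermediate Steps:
w(Q) = -1
w(-7)*38 = -1*38 = -38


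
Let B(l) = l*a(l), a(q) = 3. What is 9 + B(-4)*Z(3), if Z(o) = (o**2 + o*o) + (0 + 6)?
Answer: -279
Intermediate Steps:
Z(o) = 6 + 2*o**2 (Z(o) = (o**2 + o**2) + 6 = 2*o**2 + 6 = 6 + 2*o**2)
B(l) = 3*l (B(l) = l*3 = 3*l)
9 + B(-4)*Z(3) = 9 + (3*(-4))*(6 + 2*3**2) = 9 - 12*(6 + 2*9) = 9 - 12*(6 + 18) = 9 - 12*24 = 9 - 288 = -279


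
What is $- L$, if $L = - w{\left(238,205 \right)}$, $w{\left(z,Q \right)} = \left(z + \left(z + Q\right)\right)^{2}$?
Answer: $463761$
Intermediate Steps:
$w{\left(z,Q \right)} = \left(Q + 2 z\right)^{2}$ ($w{\left(z,Q \right)} = \left(z + \left(Q + z\right)\right)^{2} = \left(Q + 2 z\right)^{2}$)
$L = -463761$ ($L = - \left(205 + 2 \cdot 238\right)^{2} = - \left(205 + 476\right)^{2} = - 681^{2} = \left(-1\right) 463761 = -463761$)
$- L = \left(-1\right) \left(-463761\right) = 463761$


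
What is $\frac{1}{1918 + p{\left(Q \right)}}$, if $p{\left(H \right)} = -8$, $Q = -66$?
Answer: $\frac{1}{1910} \approx 0.00052356$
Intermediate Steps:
$\frac{1}{1918 + p{\left(Q \right)}} = \frac{1}{1918 - 8} = \frac{1}{1910}$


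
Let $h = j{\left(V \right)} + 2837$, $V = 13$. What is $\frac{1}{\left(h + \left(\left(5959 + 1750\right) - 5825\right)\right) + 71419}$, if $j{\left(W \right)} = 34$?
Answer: $\frac{1}{76174} \approx 1.3128 \cdot 10^{-5}$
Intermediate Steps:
$h = 2871$ ($h = 34 + 2837 = 2871$)
$\frac{1}{\left(h + \left(\left(5959 + 1750\right) - 5825\right)\right) + 71419} = \frac{1}{\left(2871 + \left(\left(5959 + 1750\right) - 5825\right)\right) + 71419} = \frac{1}{\left(2871 + \left(7709 - 5825\right)\right) + 71419} = \frac{1}{\left(2871 + 1884\right) + 71419} = \frac{1}{4755 + 71419} = \frac{1}{76174}$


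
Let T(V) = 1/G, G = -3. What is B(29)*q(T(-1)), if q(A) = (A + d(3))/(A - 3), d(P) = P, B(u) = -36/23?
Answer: 144/115 ≈ 1.2522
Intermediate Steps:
B(u) = -36/23 (B(u) = -36*1/23 = -36/23)
T(V) = -⅓ (T(V) = 1/(-3) = -⅓)
q(A) = (3 + A)/(-3 + A) (q(A) = (A + 3)/(A - 3) = (3 + A)/(-3 + A))
B(29)*q(T(-1)) = -36*(3 - ⅓)/(23*(-3 - ⅓)) = -36*8/(23*(-10/3)*3) = -(-54)*8/(115*3) = -36/23*(-⅘) = 144/115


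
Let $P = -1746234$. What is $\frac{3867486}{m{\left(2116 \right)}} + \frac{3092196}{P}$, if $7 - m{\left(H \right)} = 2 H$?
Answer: $- \frac{1127766679304}{1229639775} \approx -917.15$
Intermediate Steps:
$m{\left(H \right)} = 7 - 2 H$
$\frac{3867486}{m{\left(2116 \right)}} + \frac{3092196}{P} = \frac{3867486}{7 - 4232} + \frac{3092196}{-1746234} = \frac{3867486}{7 - 4232} + 3092196 \left(- \frac{1}{1746234}\right) = \frac{3867486}{-4225} - \frac{515366}{291039} = 3867486 \left(- \frac{1}{4225}\right) - \frac{515366}{291039} = - \frac{3867486}{4225} - \frac{515366}{291039} = - \frac{1127766679304}{1229639775}$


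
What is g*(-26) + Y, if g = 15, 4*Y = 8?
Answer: -388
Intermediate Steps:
Y = 2 (Y = (¼)*8 = 2)
g*(-26) + Y = 15*(-26) + 2 = -390 + 2 = -388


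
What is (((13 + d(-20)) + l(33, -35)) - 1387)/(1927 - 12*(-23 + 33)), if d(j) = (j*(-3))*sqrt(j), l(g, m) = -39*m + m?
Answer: -44/1807 + 120*I*sqrt(5)/1807 ≈ -0.02435 + 0.14849*I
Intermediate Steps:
l(g, m) = -38*m
d(j) = -3*j**(3/2) (d(j) = (-3*j)*sqrt(j) = -3*j**(3/2))
(((13 + d(-20)) + l(33, -35)) - 1387)/(1927 - 12*(-23 + 33)) = (((13 - (-120)*I*sqrt(5)) - 38*(-35)) - 1387)/(1927 - 12*(-23 + 33)) = (((13 - (-120)*I*sqrt(5)) + 1330) - 1387)/(1927 - 12*10) = (((13 + 120*I*sqrt(5)) + 1330) - 1387)/(1927 - 120) = ((1343 + 120*I*sqrt(5)) - 1387)/1807 = (-44 + 120*I*sqrt(5))*(1/1807) = -44/1807 + 120*I*sqrt(5)/1807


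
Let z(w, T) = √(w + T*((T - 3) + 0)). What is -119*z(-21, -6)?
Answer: -119*√33 ≈ -683.60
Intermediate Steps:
z(w, T) = √(w + T*(-3 + T)) (z(w, T) = √(w + T*((-3 + T) + 0)) = √(w + T*(-3 + T)))
-119*z(-21, -6) = -119*√(-21 + (-6)² - 3*(-6)) = -119*√(-21 + 36 + 18) = -119*√33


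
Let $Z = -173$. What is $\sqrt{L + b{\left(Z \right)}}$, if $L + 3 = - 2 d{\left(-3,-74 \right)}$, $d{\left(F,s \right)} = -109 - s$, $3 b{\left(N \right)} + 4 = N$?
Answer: $2 \sqrt{2} \approx 2.8284$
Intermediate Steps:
$b{\left(N \right)} = - \frac{4}{3} + \frac{N}{3}$
$L = 67$ ($L = -3 - 2 \left(-109 - -74\right) = -3 - 2 \left(-109 + 74\right) = -3 - -70 = -3 + 70 = 67$)
$\sqrt{L + b{\left(Z \right)}} = \sqrt{67 + \left(- \frac{4}{3} + \frac{1}{3} \left(-173\right)\right)} = \sqrt{67 - 59} = \sqrt{8} = 2 \sqrt{2}$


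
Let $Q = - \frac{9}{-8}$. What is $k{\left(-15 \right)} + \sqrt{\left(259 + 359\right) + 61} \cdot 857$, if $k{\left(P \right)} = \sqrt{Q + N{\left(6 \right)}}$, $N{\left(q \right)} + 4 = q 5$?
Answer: $857 \sqrt{679} + \frac{\sqrt{434}}{4} \approx 22337.0$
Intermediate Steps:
$Q = \frac{9}{8}$ ($Q = \left(-9\right) \left(- \frac{1}{8}\right) = \frac{9}{8} \approx 1.125$)
$N{\left(q \right)} = -4 + 5 q$ ($N{\left(q \right)} = -4 + q 5 = -4 + 5 q$)
$k{\left(P \right)} = \frac{\sqrt{434}}{4}$ ($k{\left(P \right)} = \sqrt{\frac{9}{8} + \left(-4 + 5 \cdot 6\right)} = \sqrt{\frac{9}{8} + \left(-4 + 30\right)} = \sqrt{\frac{9}{8} + 26} = \sqrt{\frac{217}{8}} = \frac{\sqrt{434}}{4}$)
$k{\left(-15 \right)} + \sqrt{\left(259 + 359\right) + 61} \cdot 857 = \frac{\sqrt{434}}{4} + \sqrt{\left(259 + 359\right) + 61} \cdot 857 = \frac{\sqrt{434}}{4} + \sqrt{618 + 61} \cdot 857 = \frac{\sqrt{434}}{4} + \sqrt{679} \cdot 857 = \frac{\sqrt{434}}{4} + 857 \sqrt{679} = 857 \sqrt{679} + \frac{\sqrt{434}}{4}$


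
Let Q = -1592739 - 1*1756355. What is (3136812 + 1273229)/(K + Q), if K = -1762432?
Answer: -4410041/5111526 ≈ -0.86276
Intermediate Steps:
Q = -3349094 (Q = -1592739 - 1756355 = -3349094)
(3136812 + 1273229)/(K + Q) = (3136812 + 1273229)/(-1762432 - 3349094) = 4410041/(-5111526) = 4410041*(-1/5111526) = -4410041/5111526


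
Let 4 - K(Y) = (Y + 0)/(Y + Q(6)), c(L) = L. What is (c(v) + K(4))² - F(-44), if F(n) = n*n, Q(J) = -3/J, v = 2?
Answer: -93708/49 ≈ -1912.4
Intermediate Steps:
K(Y) = 4 - Y/(-½ + Y) (K(Y) = 4 - (Y + 0)/(Y - 3/6) = 4 - Y/(Y - 3*⅙) = 4 - Y/(Y - ½) = 4 - Y/(-½ + Y))
F(n) = n²
(c(v) + K(4))² - F(-44) = (2 + 2*(-2 + 3*4)/(-1 + 2*4))² - 1*(-44)² = (2 + 2*(-2 + 12)/(-1 + 8))² - 1*1936 = (2 + 2*10/7)² - 1936 = (2 + 2*(⅐)*10)² - 1936 = (2 + 20/7)² - 1936 = (34/7)² - 1936 = 1156/49 - 1936 = -93708/49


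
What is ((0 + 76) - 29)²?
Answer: 2209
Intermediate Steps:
((0 + 76) - 29)² = (76 - 29)² = 47² = 2209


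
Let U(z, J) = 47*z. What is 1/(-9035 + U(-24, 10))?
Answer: -1/10163 ≈ -9.8396e-5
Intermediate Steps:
1/(-9035 + U(-24, 10)) = 1/(-9035 + 47*(-24)) = 1/(-9035 - 1128) = 1/(-10163) = -1/10163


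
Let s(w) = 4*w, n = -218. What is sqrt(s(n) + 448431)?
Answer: sqrt(447559) ≈ 669.00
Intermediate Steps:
sqrt(s(n) + 448431) = sqrt(4*(-218) + 448431) = sqrt(-872 + 448431) = sqrt(447559)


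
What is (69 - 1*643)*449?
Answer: -257726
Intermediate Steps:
(69 - 1*643)*449 = (69 - 643)*449 = -574*449 = -257726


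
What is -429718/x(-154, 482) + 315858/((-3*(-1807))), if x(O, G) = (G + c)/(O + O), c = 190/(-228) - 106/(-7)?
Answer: 913364017946/3424265 ≈ 2.6673e+5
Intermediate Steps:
c = 601/42 (c = 190*(-1/228) - 106*(-1/7) = -5/6 + 106/7 = 601/42 ≈ 14.310)
x(O, G) = (601/42 + G)/(2*O) (x(O, G) = (G + 601/42)/(O + O) = (601/42 + G)/((2*O)) = (601/42 + G)*(1/(2*O)) = (601/42 + G)/(2*O))
-429718/x(-154, 482) + 315858/((-3*(-1807))) = -429718*(-12936/(601 + 42*482)) + 315858/((-3*(-1807))) = -429718*(-12936/(601 + 20244)) + 315858/5421 = -429718/((1/84)*(-1/154)*20845) + 315858*(1/5421) = -429718/(-1895/1176) + 105286/1807 = -429718*(-1176/1895) + 105286/1807 = 505348368/1895 + 105286/1807 = 913364017946/3424265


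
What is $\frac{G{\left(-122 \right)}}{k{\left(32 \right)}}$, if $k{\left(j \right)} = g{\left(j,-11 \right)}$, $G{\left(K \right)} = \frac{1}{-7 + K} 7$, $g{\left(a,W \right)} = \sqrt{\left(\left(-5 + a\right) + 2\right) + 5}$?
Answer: $- \frac{7 \sqrt{34}}{4386} \approx -0.0093061$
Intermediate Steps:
$g{\left(a,W \right)} = \sqrt{2 + a}$ ($g{\left(a,W \right)} = \sqrt{\left(-3 + a\right) + 5} = \sqrt{2 + a}$)
$G{\left(K \right)} = \frac{7}{-7 + K}$
$k{\left(j \right)} = \sqrt{2 + j}$
$\frac{G{\left(-122 \right)}}{k{\left(32 \right)}} = \frac{7 \frac{1}{-7 - 122}}{\sqrt{2 + 32}} = \frac{7 \frac{1}{-129}}{\sqrt{34}} = 7 \left(- \frac{1}{129}\right) \frac{\sqrt{34}}{34} = - \frac{7 \frac{\sqrt{34}}{34}}{129} = - \frac{7 \sqrt{34}}{4386}$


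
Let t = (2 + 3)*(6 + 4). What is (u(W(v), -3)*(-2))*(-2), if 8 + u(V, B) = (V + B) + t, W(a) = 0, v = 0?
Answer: 156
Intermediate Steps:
t = 50 (t = 5*10 = 50)
u(V, B) = 42 + B + V (u(V, B) = -8 + ((V + B) + 50) = -8 + ((B + V) + 50) = -8 + (50 + B + V) = 42 + B + V)
(u(W(v), -3)*(-2))*(-2) = ((42 - 3 + 0)*(-2))*(-2) = (39*(-2))*(-2) = -78*(-2) = 156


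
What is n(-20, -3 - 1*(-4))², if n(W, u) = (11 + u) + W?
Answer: 64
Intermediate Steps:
n(W, u) = 11 + W + u
n(-20, -3 - 1*(-4))² = (11 - 20 + (-3 - 1*(-4)))² = (11 - 20 + (-3 + 4))² = (11 - 20 + 1)² = (-8)² = 64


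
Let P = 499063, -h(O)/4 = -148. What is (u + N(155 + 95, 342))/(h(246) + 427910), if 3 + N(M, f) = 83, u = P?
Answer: 166381/142834 ≈ 1.1649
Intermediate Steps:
h(O) = 592 (h(O) = -4*(-148) = 592)
u = 499063
N(M, f) = 80 (N(M, f) = -3 + 83 = 80)
(u + N(155 + 95, 342))/(h(246) + 427910) = (499063 + 80)/(592 + 427910) = 499143/428502 = 499143*(1/428502) = 166381/142834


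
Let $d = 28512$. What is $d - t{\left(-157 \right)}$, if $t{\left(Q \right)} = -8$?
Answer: $28520$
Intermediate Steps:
$d - t{\left(-157 \right)} = 28512 - -8 = 28512 + 8 = 28520$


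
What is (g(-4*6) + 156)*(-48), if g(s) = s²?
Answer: -35136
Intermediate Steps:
(g(-4*6) + 156)*(-48) = ((-4*6)² + 156)*(-48) = ((-24)² + 156)*(-48) = (576 + 156)*(-48) = 732*(-48) = -35136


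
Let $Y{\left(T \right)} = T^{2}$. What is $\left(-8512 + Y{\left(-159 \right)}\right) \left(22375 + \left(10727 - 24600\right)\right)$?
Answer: $142570038$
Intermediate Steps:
$\left(-8512 + Y{\left(-159 \right)}\right) \left(22375 + \left(10727 - 24600\right)\right) = \left(-8512 + \left(-159\right)^{2}\right) \left(22375 + \left(10727 - 24600\right)\right) = \left(-8512 + 25281\right) \left(22375 + \left(10727 - 24600\right)\right) = 16769 \left(22375 - 13873\right) = 16769 \cdot 8502 = 142570038$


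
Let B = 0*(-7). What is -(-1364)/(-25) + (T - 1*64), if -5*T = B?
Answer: -2964/25 ≈ -118.56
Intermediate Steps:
B = 0
T = 0 (T = -1/5*0 = 0)
-(-1364)/(-25) + (T - 1*64) = -(-1364)/(-25) + (0 - 1*64) = -(-1364)*(-1)/25 + (0 - 64) = -11*124/25 - 64 = -1364/25 - 64 = -2964/25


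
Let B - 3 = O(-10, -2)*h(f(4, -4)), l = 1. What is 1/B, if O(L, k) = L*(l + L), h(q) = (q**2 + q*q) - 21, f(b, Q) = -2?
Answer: -1/1167 ≈ -0.00085690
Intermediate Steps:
h(q) = -21 + 2*q**2 (h(q) = (q**2 + q**2) - 21 = 2*q**2 - 21 = -21 + 2*q**2)
O(L, k) = L*(1 + L)
B = -1167 (B = 3 + (-10*(1 - 10))*(-21 + 2*(-2)**2) = 3 + (-10*(-9))*(-21 + 2*4) = 3 + 90*(-21 + 8) = 3 + 90*(-13) = 3 - 1170 = -1167)
1/B = 1/(-1167) = -1/1167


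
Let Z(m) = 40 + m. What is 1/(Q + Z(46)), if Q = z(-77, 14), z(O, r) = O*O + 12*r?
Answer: 1/6183 ≈ 0.00016173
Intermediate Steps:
z(O, r) = O² + 12*r
Q = 6097 (Q = (-77)² + 12*14 = 5929 + 168 = 6097)
1/(Q + Z(46)) = 1/(6097 + (40 + 46)) = 1/(6097 + 86) = 1/6183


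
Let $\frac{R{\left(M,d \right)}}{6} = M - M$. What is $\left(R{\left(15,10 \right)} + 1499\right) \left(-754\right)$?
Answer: $-1130246$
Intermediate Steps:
$R{\left(M,d \right)} = 0$ ($R{\left(M,d \right)} = 6 \left(M - M\right) = 6 \cdot 0 = 0$)
$\left(R{\left(15,10 \right)} + 1499\right) \left(-754\right) = \left(0 + 1499\right) \left(-754\right) = 1499 \left(-754\right) = -1130246$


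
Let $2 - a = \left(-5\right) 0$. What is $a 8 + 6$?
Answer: $22$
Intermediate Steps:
$a = 2$ ($a = 2 - \left(-5\right) 0 = 2 - 0 = 2 + 0 = 2$)
$a 8 + 6 = 2 \cdot 8 + 6 = 16 + 6 = 22$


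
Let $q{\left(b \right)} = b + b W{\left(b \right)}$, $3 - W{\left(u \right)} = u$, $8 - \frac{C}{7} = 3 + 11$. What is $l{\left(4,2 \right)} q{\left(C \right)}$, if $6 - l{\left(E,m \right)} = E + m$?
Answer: $0$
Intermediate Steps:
$C = -42$ ($C = 56 - 7 \left(3 + 11\right) = 56 - 98 = -42$)
$W{\left(u \right)} = 3 - u$
$l{\left(E,m \right)} = 6 - E - m$ ($l{\left(E,m \right)} = 6 - \left(E + m\right) = 6 - E - m$)
$q{\left(b \right)} = b + b \left(3 - b\right)$
$l{\left(4,2 \right)} q{\left(C \right)} = \left(6 - 4 - 2\right) \left(- 42 \left(4 - -42\right)\right) = \left(6 - 4 - 2\right) \left(- 42 \left(4 + 42\right)\right) = 0 \left(\left(-42\right) 46\right) = 0 \left(-1932\right) = 0$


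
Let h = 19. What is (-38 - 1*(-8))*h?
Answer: -570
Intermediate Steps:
(-38 - 1*(-8))*h = (-38 - 1*(-8))*19 = (-38 + 8)*19 = -30*19 = -570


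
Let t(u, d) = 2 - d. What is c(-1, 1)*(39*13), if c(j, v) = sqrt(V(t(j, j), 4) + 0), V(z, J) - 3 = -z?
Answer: 0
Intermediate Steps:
V(z, J) = 3 - z
c(j, v) = sqrt(1 + j) (c(j, v) = sqrt((3 - (2 - j)) + 0) = sqrt((3 + (-2 + j)) + 0) = sqrt((1 + j) + 0) = sqrt(1 + j))
c(-1, 1)*(39*13) = sqrt(1 - 1)*(39*13) = sqrt(0)*507 = 0*507 = 0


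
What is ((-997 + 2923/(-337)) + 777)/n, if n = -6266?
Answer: 77063/2111642 ≈ 0.036494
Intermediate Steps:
((-997 + 2923/(-337)) + 777)/n = ((-997 + 2923/(-337)) + 777)/(-6266) = ((-997 + 2923*(-1/337)) + 777)*(-1/6266) = ((-997 - 2923/337) + 777)*(-1/6266) = (-338912/337 + 777)*(-1/6266) = -77063/337*(-1/6266) = 77063/2111642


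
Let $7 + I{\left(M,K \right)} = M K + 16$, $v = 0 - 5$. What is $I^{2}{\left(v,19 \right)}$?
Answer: $7396$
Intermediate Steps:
$v = -5$
$I{\left(M,K \right)} = 9 + K M$ ($I{\left(M,K \right)} = -7 + \left(M K + 16\right) = -7 + \left(K M + 16\right) = -7 + \left(16 + K M\right) = 9 + K M$)
$I^{2}{\left(v,19 \right)} = \left(9 + 19 \left(-5\right)\right)^{2} = \left(9 - 95\right)^{2} = \left(-86\right)^{2} = 7396$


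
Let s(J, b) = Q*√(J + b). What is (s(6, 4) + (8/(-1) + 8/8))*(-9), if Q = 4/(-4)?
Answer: 63 + 9*√10 ≈ 91.460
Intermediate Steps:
Q = -1 (Q = 4*(-¼) = -1)
s(J, b) = -√(J + b)
(s(6, 4) + (8/(-1) + 8/8))*(-9) = (-√(6 + 4) + (8/(-1) + 8/8))*(-9) = (-√10 + (8*(-1) + 8*(⅛)))*(-9) = (-√10 + (-8 + 1))*(-9) = (-√10 - 7)*(-9) = (-7 - √10)*(-9) = 63 + 9*√10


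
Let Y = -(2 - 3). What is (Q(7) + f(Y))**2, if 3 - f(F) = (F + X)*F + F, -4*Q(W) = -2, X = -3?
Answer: 81/4 ≈ 20.250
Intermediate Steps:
Q(W) = 1/2 (Q(W) = -1/4*(-2) = 1/2)
Y = 1 (Y = -1*(-1) = 1)
f(F) = 3 - F - F*(-3 + F) (f(F) = 3 - ((F - 3)*F + F) = 3 - ((-3 + F)*F + F) = 3 - (F*(-3 + F) + F) = 3 - (F + F*(-3 + F)) = 3 + (-F - F*(-3 + F)) = 3 - F - F*(-3 + F))
(Q(7) + f(Y))**2 = (1/2 + (3 - 1*1**2 + 2*1))**2 = (1/2 + (3 - 1*1 + 2))**2 = (1/2 + (3 - 1 + 2))**2 = (1/2 + 4)**2 = (9/2)**2 = 81/4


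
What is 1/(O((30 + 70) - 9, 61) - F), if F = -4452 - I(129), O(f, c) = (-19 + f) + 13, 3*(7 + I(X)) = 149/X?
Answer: 387/1753259 ≈ 0.00022073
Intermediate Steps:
I(X) = -7 + 149/(3*X) (I(X) = -7 + (149/X)/3 = -7 + 149/(3*X))
O(f, c) = -6 + f
F = -1720364/387 (F = -4452 - (-7 + (149/3)/129) = -4452 - (-7 + (149/3)*(1/129)) = -4452 - (-7 + 149/387) = -4452 - 1*(-2560/387) = -4452 + 2560/387 = -1720364/387 ≈ -4445.4)
1/(O((30 + 70) - 9, 61) - F) = 1/((-6 + ((30 + 70) - 9)) - 1*(-1720364/387)) = 1/((-6 + (100 - 9)) + 1720364/387) = 1/((-6 + 91) + 1720364/387) = 1/(85 + 1720364/387) = 1/(1753259/387) = 387/1753259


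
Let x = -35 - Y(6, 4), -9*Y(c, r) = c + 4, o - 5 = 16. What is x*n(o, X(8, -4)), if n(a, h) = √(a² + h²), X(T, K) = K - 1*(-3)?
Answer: -305*√442/9 ≈ -712.47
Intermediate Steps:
o = 21 (o = 5 + 16 = 21)
X(T, K) = 3 + K (X(T, K) = K + 3 = 3 + K)
Y(c, r) = -4/9 - c/9 (Y(c, r) = -(c + 4)/9 = -(4 + c)/9 = -4/9 - c/9)
x = -305/9 (x = -35 - (-4/9 - ⅑*6) = -35 - (-4/9 - ⅔) = -35 - 1*(-10/9) = -35 + 10/9 = -305/9 ≈ -33.889)
x*n(o, X(8, -4)) = -305*√(21² + (3 - 4)²)/9 = -305*√(441 + (-1)²)/9 = -305*√(441 + 1)/9 = -305*√442/9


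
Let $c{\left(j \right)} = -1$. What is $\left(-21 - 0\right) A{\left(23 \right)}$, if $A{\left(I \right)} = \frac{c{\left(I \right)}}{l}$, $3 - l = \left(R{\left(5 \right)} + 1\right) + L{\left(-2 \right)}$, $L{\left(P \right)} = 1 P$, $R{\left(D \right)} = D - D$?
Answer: $\frac{21}{4} \approx 5.25$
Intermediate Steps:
$R{\left(D \right)} = 0$
$L{\left(P \right)} = P$
$l = 4$ ($l = 3 - \left(\left(0 + 1\right) - 2\right) = 3 - \left(1 - 2\right) = 3 - -1 = 3 + 1 = 4$)
$A{\left(I \right)} = - \frac{1}{4}$
$\left(-21 - 0\right) A{\left(23 \right)} = \left(-21 - 0\right) \left(- \frac{1}{4}\right) = \left(-21 + 0\right) \left(- \frac{1}{4}\right) = \left(-21\right) \left(- \frac{1}{4}\right) = \frac{21}{4}$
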